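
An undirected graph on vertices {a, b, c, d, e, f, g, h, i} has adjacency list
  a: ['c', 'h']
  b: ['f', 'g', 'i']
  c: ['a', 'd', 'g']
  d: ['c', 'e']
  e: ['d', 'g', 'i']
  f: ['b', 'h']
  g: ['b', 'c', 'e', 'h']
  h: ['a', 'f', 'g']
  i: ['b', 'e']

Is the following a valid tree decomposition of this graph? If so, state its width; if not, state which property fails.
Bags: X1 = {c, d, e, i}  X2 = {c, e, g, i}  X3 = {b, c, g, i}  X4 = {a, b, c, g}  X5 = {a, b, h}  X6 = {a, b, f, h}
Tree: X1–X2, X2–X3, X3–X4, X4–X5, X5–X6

A tree decomposition must satisfy three properties: every vertex lies in some bag; for every edge, both endpoints lie together in some bag; and for every vertex, the bags containing it form a connected subtree. Here edge (g,h) lies in no bag, so the decomposition is invalid.

No — edge (g,h) lies in no bag.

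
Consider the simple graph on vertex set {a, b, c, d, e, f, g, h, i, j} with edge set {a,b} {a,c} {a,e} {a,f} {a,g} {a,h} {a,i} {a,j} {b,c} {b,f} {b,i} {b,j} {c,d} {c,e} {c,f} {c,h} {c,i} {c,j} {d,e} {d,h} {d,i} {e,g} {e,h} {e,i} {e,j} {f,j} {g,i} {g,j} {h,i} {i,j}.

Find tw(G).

A width-4 tree decomposition is:
Bags: B1 = {a, c, e, i, j}  B2 = {a, b, c, i, j}  B3 = {a, c, e, h, i}  B4 = {a, b, c, f, j}  B5 = {a, e, g, i, j}  B6 = {c, d, e, h, i}
Tree: B1–B2, B1–B3, B2–B4, B1–B5, B3–B6
Each bag holds 5 vertices, so the decomposition has width 4, which upper-bounds the treewidth. For the lower bound, the 5 vertices {a, b, c, f, j} are pairwise adjacent, and any tree decomposition puts a clique entirely inside one bag — forcing width ≥ 4. Combining the bounds, tw(G) = 4.

4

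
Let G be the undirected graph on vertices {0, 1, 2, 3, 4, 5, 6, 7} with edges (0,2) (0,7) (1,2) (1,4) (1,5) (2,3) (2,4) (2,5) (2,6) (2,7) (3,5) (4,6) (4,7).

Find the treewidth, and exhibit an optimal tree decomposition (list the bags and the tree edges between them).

Each bag holds 3 vertices, so the decomposition has width 2, which upper-bounds the treewidth. Conversely, {0, 2, 7} is a clique of size 3, and the vertices of any clique must share a bag in every tree decomposition; so some bag has ≥ 3 vertices and tw(G) ≥ 2. Combining the bounds, tw(G) = 2.

Treewidth 2.
One optimal decomposition is:
Bags: B1 = {1, 2, 4}  B2 = {1, 2, 5}  B3 = {2, 3, 5}  B4 = {2, 4, 6}  B5 = {2, 4, 7}  B6 = {0, 2, 7}
Tree: B1–B2, B2–B3, B1–B4, B1–B5, B5–B6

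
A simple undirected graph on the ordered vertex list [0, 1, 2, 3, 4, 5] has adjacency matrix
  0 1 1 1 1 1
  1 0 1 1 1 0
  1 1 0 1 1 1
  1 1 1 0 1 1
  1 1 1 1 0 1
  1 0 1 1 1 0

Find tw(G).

4

A width-4 tree decomposition is:
Bags: B1 = {0, 1, 2, 3, 4}  B2 = {0, 2, 3, 4, 5}
Tree: B1–B2
Every bag has size at most 5, so the width is 5 − 1 = 4 and tw(G) ≤ 4. Conversely, {0, 1, 2, 3, 4} is a clique of size 5, and the vertices of any clique must share a bag in every tree decomposition; so some bag has ≥ 5 vertices and tw(G) ≥ 4. Combining the bounds, tw(G) = 4.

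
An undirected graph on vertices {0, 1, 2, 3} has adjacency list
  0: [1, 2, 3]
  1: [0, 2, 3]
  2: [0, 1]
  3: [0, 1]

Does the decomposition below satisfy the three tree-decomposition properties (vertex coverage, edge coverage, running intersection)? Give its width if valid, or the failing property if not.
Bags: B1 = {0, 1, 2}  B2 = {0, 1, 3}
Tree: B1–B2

Yes; width 2.

Every vertex of G appears in some bag (union = {0, 1, 2, 3}); every edge is covered by a bag; and for each vertex v the set of bags containing v is connected in the bag tree. The decomposition is therefore valid. The largest bag has 3 vertices, so the width is 2.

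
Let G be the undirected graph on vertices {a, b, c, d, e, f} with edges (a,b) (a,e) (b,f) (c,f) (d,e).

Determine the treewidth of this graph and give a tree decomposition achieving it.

The largest bag has 2 vertices, giving width 1; this decomposition certifies tw(G) ≤ 1. Since G has at least one edge (e.g. c–f), it is not an edgeless graph, so tw(G) ≥ 1. Combining the bounds, tw(G) = 1.

Treewidth 1.
One such decomposition:
Bags: B1 = {c, f}  B2 = {b, f}  B3 = {a, b}  B4 = {a, e}  B5 = {d, e}
Tree: B1–B2, B2–B3, B3–B4, B4–B5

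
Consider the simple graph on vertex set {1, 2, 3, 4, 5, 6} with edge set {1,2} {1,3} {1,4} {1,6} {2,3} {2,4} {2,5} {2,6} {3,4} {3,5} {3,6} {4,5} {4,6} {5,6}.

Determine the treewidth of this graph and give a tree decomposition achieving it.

Treewidth 4.
Bags: B1 = {1, 2, 3, 4, 6}  B2 = {2, 3, 4, 5, 6}
Tree: B1–B2

The largest bag has 5 vertices, giving width 4; this decomposition certifies tw(G) ≤ 4. Conversely, {1, 2, 3, 4, 6} is a clique of size 5, and the vertices of any clique must share a bag in every tree decomposition; so some bag has ≥ 5 vertices and tw(G) ≥ 4. Combining the bounds, tw(G) = 4.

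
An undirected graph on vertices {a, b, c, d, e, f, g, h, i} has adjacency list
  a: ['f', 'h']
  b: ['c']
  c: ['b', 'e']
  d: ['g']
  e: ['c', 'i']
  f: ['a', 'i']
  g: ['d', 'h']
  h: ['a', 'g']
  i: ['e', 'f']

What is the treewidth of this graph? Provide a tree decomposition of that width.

Treewidth 1.
One such decomposition:
Bags: B1 = {d, g}  B2 = {g, h}  B3 = {a, h}  B4 = {a, f}  B5 = {f, i}  B6 = {e, i}  B7 = {c, e}  B8 = {b, c}
Tree: B1–B2, B2–B3, B3–B4, B4–B5, B5–B6, B6–B7, B7–B8

The largest bag has 2 vertices, giving width 1; this decomposition certifies tw(G) ≤ 1. G has an edge, so its treewidth is at least 1. Combining the bounds, tw(G) = 1.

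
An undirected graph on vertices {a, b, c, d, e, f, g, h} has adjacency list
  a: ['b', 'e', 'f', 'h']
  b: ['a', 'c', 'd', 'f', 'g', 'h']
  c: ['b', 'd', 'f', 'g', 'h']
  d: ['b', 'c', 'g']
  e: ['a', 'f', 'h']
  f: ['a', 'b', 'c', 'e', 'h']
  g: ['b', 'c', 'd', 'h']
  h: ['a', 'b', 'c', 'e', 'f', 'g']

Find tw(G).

A width-3 tree decomposition is:
Bags: B1 = {b, c, f, h}  B2 = {a, b, f, h}  B3 = {a, e, f, h}  B4 = {b, c, g, h}  B5 = {b, c, d, g}
Tree: B1–B2, B2–B3, B1–B4, B4–B5
Each bag holds 4 vertices, so the decomposition has width 3, which upper-bounds the treewidth. For the lower bound, the 4 vertices {b, c, d, g} are pairwise adjacent, and any tree decomposition puts a clique entirely inside one bag — forcing width ≥ 3. Hence tw(G) = 3 exactly.

3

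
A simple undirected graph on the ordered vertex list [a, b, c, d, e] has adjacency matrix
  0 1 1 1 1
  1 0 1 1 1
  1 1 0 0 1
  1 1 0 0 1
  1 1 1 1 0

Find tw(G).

3

A width-3 tree decomposition is:
Bags: B1 = {a, b, d, e}  B2 = {a, b, c, e}
Tree: B1–B2
Each bag holds 4 vertices, so the decomposition has width 3, which upper-bounds the treewidth. For the lower bound, the 4 vertices {a, b, d, e} are pairwise adjacent, and any tree decomposition puts a clique entirely inside one bag — forcing width ≥ 3. Therefore the treewidth is 3.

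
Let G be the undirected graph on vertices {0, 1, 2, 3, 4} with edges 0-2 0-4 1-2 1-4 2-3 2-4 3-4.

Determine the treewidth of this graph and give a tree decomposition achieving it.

Treewidth 2.
Bags: B1 = {0, 2, 4}  B2 = {1, 2, 4}  B3 = {2, 3, 4}
Tree: B1–B2, B1–B3

The largest bag has 3 vertices, giving width 2; this decomposition certifies tw(G) ≤ 2. For the lower bound, the 3 vertices {0, 2, 4} are pairwise adjacent, and any tree decomposition puts a clique entirely inside one bag — forcing width ≥ 2. Therefore the treewidth is 2.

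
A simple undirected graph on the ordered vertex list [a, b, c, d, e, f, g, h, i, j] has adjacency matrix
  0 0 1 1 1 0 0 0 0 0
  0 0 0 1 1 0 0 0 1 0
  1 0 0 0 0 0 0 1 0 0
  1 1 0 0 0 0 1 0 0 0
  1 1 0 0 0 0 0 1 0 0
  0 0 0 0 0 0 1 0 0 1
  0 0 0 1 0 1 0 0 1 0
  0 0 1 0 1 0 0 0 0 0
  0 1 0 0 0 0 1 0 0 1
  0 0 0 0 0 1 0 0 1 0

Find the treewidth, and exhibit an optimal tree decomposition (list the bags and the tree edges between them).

Each bag holds 3 vertices, so the decomposition has width 2, which upper-bounds the treewidth. The edges f–j–i–g–f form a cycle, so G is not a tree and its treewidth is at least 2. The upper and lower bounds meet at 2, so that is the treewidth.

Treewidth 2.
One optimal decomposition is:
Bags: B1 = {f, g, j}  B2 = {g, i, j}  B3 = {d, g, i}  B4 = {b, d, i}  B5 = {a, b, d}  B6 = {a, b, e}  B7 = {a, c, e}  B8 = {c, e, h}
Tree: B1–B2, B2–B3, B3–B4, B4–B5, B5–B6, B6–B7, B7–B8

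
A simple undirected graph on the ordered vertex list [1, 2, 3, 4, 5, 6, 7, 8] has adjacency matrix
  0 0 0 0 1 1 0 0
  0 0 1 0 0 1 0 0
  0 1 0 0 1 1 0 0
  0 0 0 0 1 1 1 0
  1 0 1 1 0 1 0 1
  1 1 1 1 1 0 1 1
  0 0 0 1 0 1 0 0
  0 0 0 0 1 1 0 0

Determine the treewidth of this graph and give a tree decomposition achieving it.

The largest bag has 3 vertices, giving width 2; this decomposition certifies tw(G) ≤ 2. Conversely, {2, 3, 6} is a clique of size 3, and the vertices of any clique must share a bag in every tree decomposition; so some bag has ≥ 3 vertices and tw(G) ≥ 2. The upper and lower bounds meet at 2, so that is the treewidth.

Treewidth 2.
Bags: B1 = {3, 5, 6}  B2 = {2, 3, 6}  B3 = {4, 5, 6}  B4 = {4, 6, 7}  B5 = {1, 5, 6}  B6 = {5, 6, 8}
Tree: B1–B2, B1–B3, B3–B4, B1–B5, B1–B6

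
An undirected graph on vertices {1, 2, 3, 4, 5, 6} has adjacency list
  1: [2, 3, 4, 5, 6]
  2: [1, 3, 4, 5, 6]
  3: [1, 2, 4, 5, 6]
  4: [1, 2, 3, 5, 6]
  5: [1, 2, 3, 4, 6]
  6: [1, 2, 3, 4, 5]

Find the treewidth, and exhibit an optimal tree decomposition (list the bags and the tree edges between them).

Treewidth 5.
One optimal decomposition is:
Bags: B1 = {1, 2, 3, 4, 5, 6}
Tree: (single bag)

With just one bag of size 6, the width is 6 − 1 = 5, so tw(G) ≤ 5. On the other hand G contains the 6-clique {1, 2, 3, 4, 5, 6}. A clique must lie in a single bag of any decomposition, so no decomposition can have width below 5. Therefore the treewidth is 5.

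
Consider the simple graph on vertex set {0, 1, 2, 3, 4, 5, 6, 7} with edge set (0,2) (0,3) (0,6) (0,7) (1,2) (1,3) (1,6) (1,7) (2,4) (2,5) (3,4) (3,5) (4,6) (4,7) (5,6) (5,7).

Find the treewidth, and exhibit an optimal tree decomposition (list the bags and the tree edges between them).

The largest bag has 5 vertices, giving width 4; this decomposition certifies tw(G) ≤ 4. For the lower bound: the 5 vertex sets {0,6}, {1,7}, {2,4}, {5}, {3} are disjoint, each induces a connected subgraph, and every pair is joined by at least one edge of G. Contracting each set to a single vertex therefore yields K_{5} as a minor, and since treewidth is minor-monotone, tw(G) ≥ tw(K_{5}) = 4. Hence tw(G) = 4 exactly.

Treewidth 4.
One such decomposition:
Bags: B1 = {0, 1, 4, 5, 6}  B2 = {0, 1, 4, 5, 7}  B3 = {0, 1, 2, 4, 5}  B4 = {0, 1, 3, 4, 5}
Tree: B1–B2, B2–B3, B3–B4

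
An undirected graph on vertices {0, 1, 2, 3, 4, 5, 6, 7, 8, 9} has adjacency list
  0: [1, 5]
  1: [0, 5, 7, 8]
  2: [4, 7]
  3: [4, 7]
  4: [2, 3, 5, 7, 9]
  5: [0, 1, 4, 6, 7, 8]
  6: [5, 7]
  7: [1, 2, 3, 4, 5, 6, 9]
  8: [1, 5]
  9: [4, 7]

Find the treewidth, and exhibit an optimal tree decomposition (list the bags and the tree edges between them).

Each bag holds 3 vertices, so the decomposition has width 2, which upper-bounds the treewidth. For the lower bound, the 3 vertices {0, 1, 5} are pairwise adjacent, and any tree decomposition puts a clique entirely inside one bag — forcing width ≥ 2. Combining the bounds, tw(G) = 2.

Treewidth 2.
Bags: B1 = {3, 4, 7}  B2 = {4, 5, 7}  B3 = {1, 5, 7}  B4 = {4, 7, 9}  B5 = {0, 1, 5}  B6 = {2, 4, 7}  B7 = {1, 5, 8}  B8 = {5, 6, 7}
Tree: B1–B2, B2–B3, B1–B4, B3–B5, B2–B6, B5–B7, B2–B8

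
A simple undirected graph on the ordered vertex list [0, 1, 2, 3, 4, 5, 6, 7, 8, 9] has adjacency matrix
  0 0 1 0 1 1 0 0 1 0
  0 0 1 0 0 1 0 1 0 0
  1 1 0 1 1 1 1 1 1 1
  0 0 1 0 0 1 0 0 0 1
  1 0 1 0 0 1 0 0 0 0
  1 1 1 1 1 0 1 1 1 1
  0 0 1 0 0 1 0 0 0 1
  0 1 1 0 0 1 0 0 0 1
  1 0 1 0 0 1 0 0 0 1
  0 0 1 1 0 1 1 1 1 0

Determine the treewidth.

A width-3 tree decomposition is:
Bags: B1 = {2, 5, 7, 9}  B2 = {2, 5, 6, 9}  B3 = {2, 5, 8, 9}  B4 = {2, 3, 5, 9}  B5 = {1, 2, 5, 7}  B6 = {0, 2, 5, 8}  B7 = {0, 2, 4, 5}
Tree: B1–B2, B1–B3, B2–B4, B1–B5, B3–B6, B6–B7
The largest bag has 4 vertices, giving width 3; this decomposition certifies tw(G) ≤ 3. Conversely, {0, 2, 5, 8} is a clique of size 4, and the vertices of any clique must share a bag in every tree decomposition; so some bag has ≥ 4 vertices and tw(G) ≥ 3. Therefore the treewidth is 3.

3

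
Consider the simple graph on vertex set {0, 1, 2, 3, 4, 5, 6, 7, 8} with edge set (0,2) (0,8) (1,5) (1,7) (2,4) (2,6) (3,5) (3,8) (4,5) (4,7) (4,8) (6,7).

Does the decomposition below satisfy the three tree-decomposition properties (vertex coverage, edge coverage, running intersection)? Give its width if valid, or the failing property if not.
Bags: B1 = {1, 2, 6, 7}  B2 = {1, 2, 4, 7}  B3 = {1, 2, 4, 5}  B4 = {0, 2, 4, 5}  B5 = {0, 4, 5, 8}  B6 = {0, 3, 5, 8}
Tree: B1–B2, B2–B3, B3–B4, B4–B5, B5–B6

Yes; width 3.

Checking the three conditions: (i) the bags cover all of {0, 1, 2, 3, 4, 5, 6, 7, 8}; (ii) for each edge, some bag contains both endpoints; (iii) the bags containing any fixed vertex form a subtree. All hold, so the decomposition is valid with width 4 − 1 = 3.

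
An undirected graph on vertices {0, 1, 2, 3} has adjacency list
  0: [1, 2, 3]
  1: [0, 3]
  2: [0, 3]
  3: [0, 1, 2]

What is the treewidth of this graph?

A width-2 tree decomposition is:
Bags: B1 = {0, 2, 3}  B2 = {0, 1, 3}
Tree: B1–B2
Each bag holds 3 vertices, so the decomposition has width 2, which upper-bounds the treewidth. Conversely, {0, 1, 3} is a clique of size 3, and the vertices of any clique must share a bag in every tree decomposition; so some bag has ≥ 3 vertices and tw(G) ≥ 2. Therefore the treewidth is 2.

2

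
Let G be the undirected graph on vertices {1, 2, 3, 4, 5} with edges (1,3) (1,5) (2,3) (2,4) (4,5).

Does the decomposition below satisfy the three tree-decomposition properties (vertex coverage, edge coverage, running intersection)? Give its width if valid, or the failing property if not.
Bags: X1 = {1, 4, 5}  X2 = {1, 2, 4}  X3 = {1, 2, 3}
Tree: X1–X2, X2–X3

Vertex coverage: the bags together contain {1, 2, 3, 4, 5}, the full vertex set. Edge coverage: each edge of G has both endpoints in at least one bag. Running intersection: for every vertex, the bags containing it form a connected subtree. All three properties hold, so this is a valid tree decomposition of width max|bag| − 1 = 2, and hence tw(G) ≤ 2.

Yes; width 2.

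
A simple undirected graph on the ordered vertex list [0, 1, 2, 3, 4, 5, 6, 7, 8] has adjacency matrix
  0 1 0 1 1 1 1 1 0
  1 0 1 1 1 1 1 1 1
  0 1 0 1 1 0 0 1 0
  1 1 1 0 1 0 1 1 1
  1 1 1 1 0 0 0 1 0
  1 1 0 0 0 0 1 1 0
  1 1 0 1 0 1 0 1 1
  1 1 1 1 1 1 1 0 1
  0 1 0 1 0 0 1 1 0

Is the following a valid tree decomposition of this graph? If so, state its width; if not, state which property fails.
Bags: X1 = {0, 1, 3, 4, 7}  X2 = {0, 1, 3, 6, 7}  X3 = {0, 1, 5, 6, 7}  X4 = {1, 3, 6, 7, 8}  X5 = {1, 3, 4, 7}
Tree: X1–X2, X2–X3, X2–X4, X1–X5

A tree decomposition must satisfy three properties: every vertex lies in some bag; for every edge, both endpoints lie together in some bag; and for every vertex, the bags containing it form a connected subtree. Here vertex 2 appears in no bag, so the decomposition is invalid.

No — vertex 2 appears in no bag.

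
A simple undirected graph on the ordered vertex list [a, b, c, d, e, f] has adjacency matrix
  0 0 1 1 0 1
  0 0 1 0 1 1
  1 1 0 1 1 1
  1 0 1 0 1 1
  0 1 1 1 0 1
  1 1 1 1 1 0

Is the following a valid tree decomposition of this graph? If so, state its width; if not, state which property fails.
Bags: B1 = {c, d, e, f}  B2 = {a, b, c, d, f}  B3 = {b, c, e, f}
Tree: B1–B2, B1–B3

A tree decomposition must satisfy three properties: every vertex lies in some bag; for every edge, both endpoints lie together in some bag; and for every vertex, the bags containing it form a connected subtree. Here bags containing vertex b are not connected in the tree, so the decomposition is invalid.

No — bags containing vertex b are not connected in the tree.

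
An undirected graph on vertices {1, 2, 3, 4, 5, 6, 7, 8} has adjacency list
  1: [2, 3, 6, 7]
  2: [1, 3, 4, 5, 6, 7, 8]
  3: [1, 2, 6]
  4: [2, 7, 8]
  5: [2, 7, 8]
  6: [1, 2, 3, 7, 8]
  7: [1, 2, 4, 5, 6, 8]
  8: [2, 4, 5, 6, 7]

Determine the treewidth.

A width-3 tree decomposition is:
Bags: B1 = {2, 6, 7, 8}  B2 = {1, 2, 6, 7}  B3 = {2, 5, 7, 8}  B4 = {2, 4, 7, 8}  B5 = {1, 2, 3, 6}
Tree: B1–B2, B1–B3, B3–B4, B2–B5
The largest bag has 4 vertices, giving width 3; this decomposition certifies tw(G) ≤ 3. On the other hand G contains the 4-clique {1, 2, 3, 6}. A clique must lie in a single bag of any decomposition, so no decomposition can have width below 3. Hence tw(G) = 3 exactly.

3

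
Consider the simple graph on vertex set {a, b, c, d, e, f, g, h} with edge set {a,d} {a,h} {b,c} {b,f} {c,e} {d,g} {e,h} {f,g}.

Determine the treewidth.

2

A width-2 tree decomposition is:
Bags: B1 = {b, c, e}  B2 = {b, e, f}  B3 = {e, f, g}  B4 = {d, e, g}  B5 = {a, d, e}  B6 = {a, e, h}
Tree: B1–B2, B2–B3, B3–B4, B4–B5, B5–B6
Every bag has size at most 3, so the width is 3 − 1 = 2 and tw(G) ≤ 2. The edges e–c–b–f–g–d–a–h–e form a cycle, so G is not a tree and its treewidth is at least 2. The upper and lower bounds meet at 2, so that is the treewidth.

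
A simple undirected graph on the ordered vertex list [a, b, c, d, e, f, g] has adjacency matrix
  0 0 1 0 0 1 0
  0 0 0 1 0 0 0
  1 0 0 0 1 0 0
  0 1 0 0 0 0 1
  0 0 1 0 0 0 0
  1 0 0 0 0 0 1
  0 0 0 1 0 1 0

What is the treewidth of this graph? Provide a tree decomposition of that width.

Every bag has size at most 2, so the width is 2 − 1 = 1 and tw(G) ≤ 1. Any graph with an edge has treewidth ≥ 1, and G has the edge b–d. Combining the bounds, tw(G) = 1.

Treewidth 1.
One optimal decomposition is:
Bags: B1 = {b, d}  B2 = {d, g}  B3 = {f, g}  B4 = {a, f}  B5 = {a, c}  B6 = {c, e}
Tree: B1–B2, B2–B3, B3–B4, B4–B5, B5–B6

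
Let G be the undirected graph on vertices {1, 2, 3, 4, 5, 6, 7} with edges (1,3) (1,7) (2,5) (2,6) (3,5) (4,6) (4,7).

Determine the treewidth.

A width-2 tree decomposition is:
Bags: B1 = {4, 6, 7}  B2 = {2, 6, 7}  B3 = {2, 5, 7}  B4 = {3, 5, 7}  B5 = {1, 3, 7}
Tree: B1–B2, B2–B3, B3–B4, B4–B5
The largest bag has 3 vertices, giving width 2; this decomposition certifies tw(G) ≤ 2. For the lower bound, G contains the cycle 7–4–6–2–5–3–1–7, so G is not a forest; only forests have treewidth ≤ 1, hence tw(G) ≥ 2. The upper and lower bounds meet at 2, so that is the treewidth.

2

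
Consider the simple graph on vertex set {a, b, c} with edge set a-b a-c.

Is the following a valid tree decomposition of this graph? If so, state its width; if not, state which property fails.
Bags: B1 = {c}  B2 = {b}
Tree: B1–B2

A tree decomposition must satisfy three properties: every vertex lies in some bag; for every edge, both endpoints lie together in some bag; and for every vertex, the bags containing it form a connected subtree. Here vertex a appears in no bag, so the decomposition is invalid.

No — vertex a appears in no bag.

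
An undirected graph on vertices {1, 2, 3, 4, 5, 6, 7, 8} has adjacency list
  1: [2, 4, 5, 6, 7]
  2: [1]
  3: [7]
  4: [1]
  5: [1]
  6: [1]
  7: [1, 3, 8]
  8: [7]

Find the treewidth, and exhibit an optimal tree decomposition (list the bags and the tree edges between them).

The largest bag has 2 vertices, giving width 1; this decomposition certifies tw(G) ≤ 1. G has an edge, so its treewidth is at least 1. Combining the bounds, tw(G) = 1.

Treewidth 1.
One such decomposition:
Bags: B1 = {1, 4}  B2 = {1, 7}  B3 = {3, 7}  B4 = {1, 5}  B5 = {7, 8}  B6 = {1, 6}  B7 = {1, 2}
Tree: B1–B2, B2–B3, B1–B4, B2–B5, B2–B6, B2–B7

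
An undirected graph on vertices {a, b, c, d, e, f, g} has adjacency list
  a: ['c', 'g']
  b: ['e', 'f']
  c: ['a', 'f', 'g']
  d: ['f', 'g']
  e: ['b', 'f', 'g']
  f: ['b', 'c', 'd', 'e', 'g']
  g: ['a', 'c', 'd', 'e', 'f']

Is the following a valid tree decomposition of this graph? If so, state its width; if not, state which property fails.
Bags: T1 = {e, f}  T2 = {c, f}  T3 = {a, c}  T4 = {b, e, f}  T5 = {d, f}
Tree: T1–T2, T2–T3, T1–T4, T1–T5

No — vertex g appears in no bag.

A tree decomposition must satisfy three properties: every vertex lies in some bag; for every edge, both endpoints lie together in some bag; and for every vertex, the bags containing it form a connected subtree. Here vertex g appears in no bag, so the decomposition is invalid.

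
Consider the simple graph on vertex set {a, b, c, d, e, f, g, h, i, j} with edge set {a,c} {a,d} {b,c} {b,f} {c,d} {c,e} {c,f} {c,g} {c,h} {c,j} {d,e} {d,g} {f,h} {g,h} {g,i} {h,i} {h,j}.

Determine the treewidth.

2

A width-2 tree decomposition is:
Bags: B1 = {c, d, g}  B2 = {c, g, h}  B3 = {a, c, d}  B4 = {c, f, h}  B5 = {g, h, i}  B6 = {b, c, f}  B7 = {c, h, j}  B8 = {c, d, e}
Tree: B1–B2, B1–B3, B2–B4, B2–B5, B4–B6, B2–B7, B3–B8
The largest bag has 3 vertices, giving width 2; this decomposition certifies tw(G) ≤ 2. On the other hand G contains the 3-clique {c, d, g}. A clique must lie in a single bag of any decomposition, so no decomposition can have width below 2. The upper and lower bounds meet at 2, so that is the treewidth.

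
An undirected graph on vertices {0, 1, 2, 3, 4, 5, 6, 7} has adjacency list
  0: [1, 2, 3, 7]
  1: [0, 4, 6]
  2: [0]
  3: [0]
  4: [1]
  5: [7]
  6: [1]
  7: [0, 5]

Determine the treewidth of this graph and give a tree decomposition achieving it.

Treewidth 1.
One optimal decomposition is:
Bags: B1 = {0, 1}  B2 = {0, 7}  B3 = {5, 7}  B4 = {1, 4}  B5 = {1, 6}  B6 = {0, 3}  B7 = {0, 2}
Tree: B1–B2, B2–B3, B1–B4, B1–B5, B1–B6, B1–B7

Every bag has size at most 2, so the width is 2 − 1 = 1 and tw(G) ≤ 1. Since G has at least one edge (e.g. 1–0), it is not an edgeless graph, so tw(G) ≥ 1. Hence tw(G) = 1 exactly.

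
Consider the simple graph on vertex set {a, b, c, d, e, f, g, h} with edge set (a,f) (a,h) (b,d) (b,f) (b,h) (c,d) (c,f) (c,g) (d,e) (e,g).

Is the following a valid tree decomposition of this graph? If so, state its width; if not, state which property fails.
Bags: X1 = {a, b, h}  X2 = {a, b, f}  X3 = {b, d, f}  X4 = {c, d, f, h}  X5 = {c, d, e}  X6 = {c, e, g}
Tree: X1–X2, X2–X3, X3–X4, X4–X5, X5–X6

A tree decomposition must satisfy three properties: every vertex lies in some bag; for every edge, both endpoints lie together in some bag; and for every vertex, the bags containing it form a connected subtree. Here bags containing vertex h are not connected in the tree, so the decomposition is invalid.

No — bags containing vertex h are not connected in the tree.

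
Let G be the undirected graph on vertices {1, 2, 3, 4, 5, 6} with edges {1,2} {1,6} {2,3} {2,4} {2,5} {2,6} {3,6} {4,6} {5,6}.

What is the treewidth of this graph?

A width-2 tree decomposition is:
Bags: B1 = {2, 4, 6}  B2 = {1, 2, 6}  B3 = {2, 5, 6}  B4 = {2, 3, 6}
Tree: B1–B2, B2–B3, B3–B4
Each bag holds 3 vertices, so the decomposition has width 2, which upper-bounds the treewidth. For the lower bound, the 3 vertices {1, 2, 6} are pairwise adjacent, and any tree decomposition puts a clique entirely inside one bag — forcing width ≥ 2. Combining the bounds, tw(G) = 2.

2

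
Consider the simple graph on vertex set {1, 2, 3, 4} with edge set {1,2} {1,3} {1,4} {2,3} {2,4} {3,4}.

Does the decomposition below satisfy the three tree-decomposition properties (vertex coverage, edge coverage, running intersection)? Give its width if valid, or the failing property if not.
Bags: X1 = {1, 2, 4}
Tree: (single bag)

A tree decomposition must satisfy three properties: every vertex lies in some bag; for every edge, both endpoints lie together in some bag; and for every vertex, the bags containing it form a connected subtree. Here vertex 3 appears in no bag, so the decomposition is invalid.

No — vertex 3 appears in no bag.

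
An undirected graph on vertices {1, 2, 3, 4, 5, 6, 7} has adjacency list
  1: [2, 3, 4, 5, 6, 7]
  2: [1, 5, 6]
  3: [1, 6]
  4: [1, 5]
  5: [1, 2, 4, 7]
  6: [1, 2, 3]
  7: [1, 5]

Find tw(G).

2

A width-2 tree decomposition is:
Bags: B1 = {1, 2, 6}  B2 = {1, 2, 5}  B3 = {1, 5, 7}  B4 = {1, 3, 6}  B5 = {1, 4, 5}
Tree: B1–B2, B2–B3, B1–B4, B2–B5
The largest bag has 3 vertices, giving width 2; this decomposition certifies tw(G) ≤ 2. On the other hand G contains the 3-clique {1, 3, 6}. A clique must lie in a single bag of any decomposition, so no decomposition can have width below 2. Hence tw(G) = 2 exactly.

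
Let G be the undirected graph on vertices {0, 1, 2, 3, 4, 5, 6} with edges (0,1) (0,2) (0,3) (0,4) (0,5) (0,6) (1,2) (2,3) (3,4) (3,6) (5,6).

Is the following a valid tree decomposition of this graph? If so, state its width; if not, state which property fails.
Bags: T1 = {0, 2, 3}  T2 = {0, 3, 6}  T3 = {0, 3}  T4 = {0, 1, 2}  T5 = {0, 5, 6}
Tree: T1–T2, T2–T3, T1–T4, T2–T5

A tree decomposition must satisfy three properties: every vertex lies in some bag; for every edge, both endpoints lie together in some bag; and for every vertex, the bags containing it form a connected subtree. Here vertex 4 appears in no bag, so the decomposition is invalid.

No — vertex 4 appears in no bag.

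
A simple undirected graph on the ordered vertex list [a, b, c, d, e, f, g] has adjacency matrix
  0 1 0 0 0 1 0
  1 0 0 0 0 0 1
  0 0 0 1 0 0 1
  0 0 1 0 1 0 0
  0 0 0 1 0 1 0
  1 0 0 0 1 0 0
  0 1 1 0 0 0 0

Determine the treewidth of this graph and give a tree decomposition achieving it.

Treewidth 2.
One optimal decomposition is:
Bags: B1 = {a, b, f}  B2 = {b, e, f}  B3 = {b, d, e}  B4 = {b, c, d}  B5 = {b, c, g}
Tree: B1–B2, B2–B3, B3–B4, B4–B5

Every bag has size at most 3, so the width is 3 − 1 = 2 and tw(G) ≤ 2. Since b–a–f–e–d–c–g–b is a cycle in G, G is not acyclic. Forests are exactly the graphs of treewidth ≤ 1, so tw(G) ≥ 2. The upper and lower bounds meet at 2, so that is the treewidth.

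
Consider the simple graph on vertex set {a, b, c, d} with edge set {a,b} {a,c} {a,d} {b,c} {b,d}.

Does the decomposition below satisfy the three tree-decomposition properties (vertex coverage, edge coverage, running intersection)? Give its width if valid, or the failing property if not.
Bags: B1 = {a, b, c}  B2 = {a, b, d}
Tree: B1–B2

Yes; width 2.

Checking the three conditions: (i) the bags cover all of {a, b, c, d}; (ii) for each edge, some bag contains both endpoints; (iii) the bags containing any fixed vertex form a subtree. All hold, so the decomposition is valid with width 3 − 1 = 2.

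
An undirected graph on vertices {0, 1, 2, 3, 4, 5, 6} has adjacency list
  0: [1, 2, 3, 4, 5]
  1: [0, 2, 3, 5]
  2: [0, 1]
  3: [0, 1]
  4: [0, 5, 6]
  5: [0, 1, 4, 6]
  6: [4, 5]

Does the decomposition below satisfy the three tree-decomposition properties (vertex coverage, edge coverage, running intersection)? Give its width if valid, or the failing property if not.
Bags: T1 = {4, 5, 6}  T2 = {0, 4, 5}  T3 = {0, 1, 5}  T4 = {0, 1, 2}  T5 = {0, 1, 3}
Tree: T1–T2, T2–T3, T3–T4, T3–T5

Every vertex of G appears in some bag (union = {0, 1, 2, 3, 4, 5, 6}); every edge is covered by a bag; and for each vertex v the set of bags containing v is connected in the bag tree. The decomposition is therefore valid. The largest bag has 3 vertices, so the width is 2.

Yes; width 2.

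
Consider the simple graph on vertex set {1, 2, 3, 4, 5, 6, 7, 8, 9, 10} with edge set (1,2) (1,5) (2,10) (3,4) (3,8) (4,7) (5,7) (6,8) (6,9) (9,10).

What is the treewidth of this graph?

2

A width-2 tree decomposition is:
Bags: B1 = {1, 2, 5}  B2 = {2, 5, 10}  B3 = {5, 9, 10}  B4 = {5, 6, 9}  B5 = {5, 6, 8}  B6 = {3, 5, 8}  B7 = {3, 4, 5}  B8 = {4, 5, 7}
Tree: B1–B2, B2–B3, B3–B4, B4–B5, B5–B6, B6–B7, B7–B8
Every bag has size at most 3, so the width is 3 − 1 = 2 and tw(G) ≤ 2. The edges 5–1–2–10–9–6–8–3–4–7–5 form a cycle, so G is not a tree and its treewidth is at least 2. The upper and lower bounds meet at 2, so that is the treewidth.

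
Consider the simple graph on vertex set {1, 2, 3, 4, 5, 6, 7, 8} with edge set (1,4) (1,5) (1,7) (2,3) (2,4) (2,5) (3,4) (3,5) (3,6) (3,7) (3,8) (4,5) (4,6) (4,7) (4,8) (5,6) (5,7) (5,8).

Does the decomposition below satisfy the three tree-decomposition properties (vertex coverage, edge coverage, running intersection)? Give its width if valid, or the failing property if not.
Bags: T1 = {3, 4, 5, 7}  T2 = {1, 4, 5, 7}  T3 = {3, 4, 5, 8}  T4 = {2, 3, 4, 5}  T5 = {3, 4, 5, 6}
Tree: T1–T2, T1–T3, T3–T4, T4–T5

Vertex coverage: the bags together contain {1, 2, 3, 4, 5, 6, 7, 8}, the full vertex set. Edge coverage: each edge of G has both endpoints in at least one bag. Running intersection: for every vertex, the bags containing it form a connected subtree. All three properties hold, so this is a valid tree decomposition of width max|bag| − 1 = 3, and hence tw(G) ≤ 3.

Yes; width 3.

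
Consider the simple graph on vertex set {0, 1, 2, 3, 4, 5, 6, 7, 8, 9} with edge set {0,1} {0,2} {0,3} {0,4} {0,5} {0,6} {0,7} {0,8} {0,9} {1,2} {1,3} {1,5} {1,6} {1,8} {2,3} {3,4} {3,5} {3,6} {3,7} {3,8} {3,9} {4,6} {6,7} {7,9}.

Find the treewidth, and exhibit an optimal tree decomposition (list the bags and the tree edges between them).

Treewidth 3.
One such decomposition:
Bags: B1 = {0, 1, 2, 3}  B2 = {0, 1, 3, 6}  B3 = {0, 1, 3, 8}  B4 = {0, 3, 6, 7}  B5 = {0, 3, 7, 9}  B6 = {0, 1, 3, 5}  B7 = {0, 3, 4, 6}
Tree: B1–B2, B2–B3, B2–B4, B4–B5, B2–B6, B4–B7

The largest bag has 4 vertices, giving width 3; this decomposition certifies tw(G) ≤ 3. For the lower bound, the 4 vertices {0, 1, 3, 8} are pairwise adjacent, and any tree decomposition puts a clique entirely inside one bag — forcing width ≥ 3. Combining the bounds, tw(G) = 3.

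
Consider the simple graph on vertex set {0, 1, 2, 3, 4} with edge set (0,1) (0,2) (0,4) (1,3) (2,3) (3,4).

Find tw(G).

A width-2 tree decomposition is:
Bags: B1 = {0, 3, 4}  B2 = {0, 1, 3}  B3 = {0, 2, 3}
Tree: B1–B2, B2–B3
Every bag has size at most 3, so the width is 3 − 1 = 2 and tw(G) ≤ 2. For the lower bound, G contains the cycle 4–3–1–0–4, so G is not a forest; only forests have treewidth ≤ 1, hence tw(G) ≥ 2. Combining the bounds, tw(G) = 2.

2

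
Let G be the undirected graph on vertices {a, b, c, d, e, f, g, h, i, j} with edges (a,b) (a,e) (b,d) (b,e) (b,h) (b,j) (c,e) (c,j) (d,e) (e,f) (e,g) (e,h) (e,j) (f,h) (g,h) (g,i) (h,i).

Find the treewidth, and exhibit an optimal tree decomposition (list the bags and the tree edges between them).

Each bag holds 3 vertices, so the decomposition has width 2, which upper-bounds the treewidth. For the lower bound, the 3 vertices {e, g, h} are pairwise adjacent, and any tree decomposition puts a clique entirely inside one bag — forcing width ≥ 2. Therefore the treewidth is 2.

Treewidth 2.
One such decomposition:
Bags: B1 = {a, b, e}  B2 = {b, e, h}  B3 = {b, e, j}  B4 = {c, e, j}  B5 = {e, g, h}  B6 = {b, d, e}  B7 = {e, f, h}  B8 = {g, h, i}
Tree: B1–B2, B2–B3, B3–B4, B2–B5, B1–B6, B5–B7, B5–B8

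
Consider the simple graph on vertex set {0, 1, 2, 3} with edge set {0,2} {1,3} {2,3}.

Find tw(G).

A width-1 tree decomposition is:
Bags: B1 = {1, 3}  B2 = {2, 3}  B3 = {0, 2}
Tree: B1–B2, B2–B3
The largest bag has 2 vertices, giving width 1; this decomposition certifies tw(G) ≤ 1. Any graph with an edge has treewidth ≥ 1, and G has the edge 1–3. Therefore the treewidth is 1.

1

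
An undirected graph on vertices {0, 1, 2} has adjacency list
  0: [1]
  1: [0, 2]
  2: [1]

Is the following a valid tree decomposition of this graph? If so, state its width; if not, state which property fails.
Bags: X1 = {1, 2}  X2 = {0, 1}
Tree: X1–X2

Vertex coverage: the bags together contain {0, 1, 2}, the full vertex set. Edge coverage: each edge of G has both endpoints in at least one bag. Running intersection: for every vertex, the bags containing it form a connected subtree. All three properties hold, so this is a valid tree decomposition of width max|bag| − 1 = 1, and hence tw(G) ≤ 1.

Yes; width 1.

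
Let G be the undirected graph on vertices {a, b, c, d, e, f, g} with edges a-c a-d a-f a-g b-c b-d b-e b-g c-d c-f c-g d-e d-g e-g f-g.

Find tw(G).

A width-3 tree decomposition is:
Bags: B1 = {b, c, d, g}  B2 = {a, c, d, g}  B3 = {a, c, f, g}  B4 = {b, d, e, g}
Tree: B1–B2, B2–B3, B1–B4
The largest bag has 4 vertices, giving width 3; this decomposition certifies tw(G) ≤ 3. For the lower bound, the 4 vertices {b, d, e, g} are pairwise adjacent, and any tree decomposition puts a clique entirely inside one bag — forcing width ≥ 3. Combining the bounds, tw(G) = 3.

3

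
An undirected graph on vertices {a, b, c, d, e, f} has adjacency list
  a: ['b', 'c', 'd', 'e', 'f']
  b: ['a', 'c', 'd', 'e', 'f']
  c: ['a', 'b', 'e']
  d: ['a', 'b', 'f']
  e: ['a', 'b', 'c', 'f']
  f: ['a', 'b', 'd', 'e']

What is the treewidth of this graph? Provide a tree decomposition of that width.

Treewidth 3.
Bags: B1 = {a, b, e, f}  B2 = {a, b, c, e}  B3 = {a, b, d, f}
Tree: B1–B2, B1–B3

The largest bag has 4 vertices, giving width 3; this decomposition certifies tw(G) ≤ 3. Conversely, {a, b, d, f} is a clique of size 4, and the vertices of any clique must share a bag in every tree decomposition; so some bag has ≥ 4 vertices and tw(G) ≥ 3. The upper and lower bounds meet at 3, so that is the treewidth.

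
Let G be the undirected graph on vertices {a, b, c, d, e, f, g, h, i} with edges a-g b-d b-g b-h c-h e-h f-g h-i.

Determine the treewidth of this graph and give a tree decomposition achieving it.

Treewidth 1.
Bags: B1 = {b, h}  B2 = {h, i}  B3 = {b, g}  B4 = {f, g}  B5 = {e, h}  B6 = {a, g}  B7 = {b, d}  B8 = {c, h}
Tree: B1–B2, B1–B3, B3–B4, B1–B5, B3–B6, B3–B7, B1–B8

Each bag holds 2 vertices, so the decomposition has width 1, which upper-bounds the treewidth. G has an edge, so its treewidth is at least 1. Combining the bounds, tw(G) = 1.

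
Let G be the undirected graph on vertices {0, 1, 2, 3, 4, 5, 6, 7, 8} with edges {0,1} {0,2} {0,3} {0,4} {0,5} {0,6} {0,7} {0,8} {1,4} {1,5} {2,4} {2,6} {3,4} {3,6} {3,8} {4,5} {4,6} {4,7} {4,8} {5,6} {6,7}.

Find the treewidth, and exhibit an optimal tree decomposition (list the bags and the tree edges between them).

Treewidth 3.
One such decomposition:
Bags: B1 = {0, 2, 4, 6}  B2 = {0, 4, 5, 6}  B3 = {0, 4, 6, 7}  B4 = {0, 3, 4, 6}  B5 = {0, 3, 4, 8}  B6 = {0, 1, 4, 5}
Tree: B1–B2, B1–B3, B2–B4, B4–B5, B2–B6

Each bag holds 4 vertices, so the decomposition has width 3, which upper-bounds the treewidth. Conversely, {0, 3, 4, 8} is a clique of size 4, and the vertices of any clique must share a bag in every tree decomposition; so some bag has ≥ 4 vertices and tw(G) ≥ 3. Hence tw(G) = 3 exactly.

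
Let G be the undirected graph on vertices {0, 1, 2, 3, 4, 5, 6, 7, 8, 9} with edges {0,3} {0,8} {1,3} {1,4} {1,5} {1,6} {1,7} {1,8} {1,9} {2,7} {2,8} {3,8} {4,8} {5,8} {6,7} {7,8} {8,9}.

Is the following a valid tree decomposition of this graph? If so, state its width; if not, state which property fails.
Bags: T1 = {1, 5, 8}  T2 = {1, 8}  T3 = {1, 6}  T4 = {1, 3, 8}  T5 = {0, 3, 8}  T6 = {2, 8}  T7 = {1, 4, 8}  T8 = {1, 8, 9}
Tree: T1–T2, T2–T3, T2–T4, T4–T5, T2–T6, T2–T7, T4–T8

A tree decomposition must satisfy three properties: every vertex lies in some bag; for every edge, both endpoints lie together in some bag; and for every vertex, the bags containing it form a connected subtree. Here vertex 7 appears in no bag, so the decomposition is invalid.

No — vertex 7 appears in no bag.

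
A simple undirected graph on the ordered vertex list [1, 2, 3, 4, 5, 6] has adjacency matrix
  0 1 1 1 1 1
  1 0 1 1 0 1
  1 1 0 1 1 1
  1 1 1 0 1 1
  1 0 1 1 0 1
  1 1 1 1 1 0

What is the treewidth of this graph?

A width-4 tree decomposition is:
Bags: B1 = {1, 2, 3, 4, 6}  B2 = {1, 3, 4, 5, 6}
Tree: B1–B2
The largest bag has 5 vertices, giving width 4; this decomposition certifies tw(G) ≤ 4. Conversely, {1, 2, 3, 4, 6} is a clique of size 5, and the vertices of any clique must share a bag in every tree decomposition; so some bag has ≥ 5 vertices and tw(G) ≥ 4. Therefore the treewidth is 4.

4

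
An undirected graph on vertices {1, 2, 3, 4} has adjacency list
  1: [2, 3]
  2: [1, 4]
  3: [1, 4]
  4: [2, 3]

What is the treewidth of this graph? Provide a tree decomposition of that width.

Each bag holds 3 vertices, so the decomposition has width 2, which upper-bounds the treewidth. Since 1–2–4–3–1 is a cycle in G, G is not acyclic. Forests are exactly the graphs of treewidth ≤ 1, so tw(G) ≥ 2. Therefore the treewidth is 2.

Treewidth 2.
One such decomposition:
Bags: B1 = {1, 2, 4}  B2 = {1, 3, 4}
Tree: B1–B2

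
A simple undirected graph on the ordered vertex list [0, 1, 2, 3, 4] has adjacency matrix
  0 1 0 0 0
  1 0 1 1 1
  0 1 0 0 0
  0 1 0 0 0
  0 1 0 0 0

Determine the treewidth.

A width-1 tree decomposition is:
Bags: B1 = {1, 4}  B2 = {1, 3}  B3 = {1, 2}  B4 = {0, 1}
Tree: B1–B2, B2–B3, B1–B4
Each bag holds 2 vertices, so the decomposition has width 1, which upper-bounds the treewidth. Any graph with an edge has treewidth ≥ 1, and G has the edge 1–4. Combining the bounds, tw(G) = 1.

1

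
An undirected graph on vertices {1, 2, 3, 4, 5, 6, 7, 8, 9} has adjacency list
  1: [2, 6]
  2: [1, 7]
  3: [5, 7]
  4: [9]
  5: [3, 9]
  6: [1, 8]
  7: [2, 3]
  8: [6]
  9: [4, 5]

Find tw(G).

1

A width-1 tree decomposition is:
Bags: B1 = {6, 8}  B2 = {1, 6}  B3 = {1, 2}  B4 = {2, 7}  B5 = {3, 7}  B6 = {3, 5}  B7 = {5, 9}  B8 = {4, 9}
Tree: B1–B2, B2–B3, B3–B4, B4–B5, B5–B6, B6–B7, B7–B8
Each bag holds 2 vertices, so the decomposition has width 1, which upper-bounds the treewidth. Any graph with an edge has treewidth ≥ 1, and G has the edge 8–6. The upper and lower bounds meet at 1, so that is the treewidth.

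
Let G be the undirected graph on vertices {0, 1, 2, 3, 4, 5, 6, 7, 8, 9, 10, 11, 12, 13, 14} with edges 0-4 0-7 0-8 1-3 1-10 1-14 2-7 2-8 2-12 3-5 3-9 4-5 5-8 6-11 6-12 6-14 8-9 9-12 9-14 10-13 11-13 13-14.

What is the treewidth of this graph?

3

A width-3 tree decomposition is:
Bags: B1 = {6, 10, 11, 13}  B2 = {6, 10, 13, 14}  B3 = {1, 6, 10, 14}  B4 = {1, 6, 12, 14}  B5 = {1, 9, 12, 14}  B6 = {1, 3, 9, 12}  B7 = {2, 3, 9, 12}  B8 = {2, 3, 8, 9}  B9 = {2, 3, 5, 8}  B10 = {2, 5, 7, 8}  B11 = {0, 5, 7, 8}  B12 = {0, 4, 5, 7}
Tree: B1–B2, B2–B3, B3–B4, B4–B5, B5–B6, B6–B7, B7–B8, B8–B9, B9–B10, B10–B11, B11–B12
The largest bag has 4 vertices, giving width 3; this decomposition certifies tw(G) ≤ 3. For the lower bound: the 4 vertex sets {10,11,13}, {6}, {14}, {1,3,9,12} are disjoint, each induces a connected subgraph, and every pair is joined by at least one edge of G. Contracting each set to a single vertex therefore yields K_{4} as a minor, and since treewidth is minor-monotone, tw(G) ≥ tw(K_{4}) = 3. Therefore the treewidth is 3.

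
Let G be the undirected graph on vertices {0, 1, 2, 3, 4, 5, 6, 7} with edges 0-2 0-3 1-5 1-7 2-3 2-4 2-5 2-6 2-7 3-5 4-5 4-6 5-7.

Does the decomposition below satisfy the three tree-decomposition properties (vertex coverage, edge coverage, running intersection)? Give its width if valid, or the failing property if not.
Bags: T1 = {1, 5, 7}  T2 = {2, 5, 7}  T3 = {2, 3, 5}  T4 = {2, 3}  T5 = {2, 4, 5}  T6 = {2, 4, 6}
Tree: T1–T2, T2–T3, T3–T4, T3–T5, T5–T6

No — vertex 0 appears in no bag.

A tree decomposition must satisfy three properties: every vertex lies in some bag; for every edge, both endpoints lie together in some bag; and for every vertex, the bags containing it form a connected subtree. Here vertex 0 appears in no bag, so the decomposition is invalid.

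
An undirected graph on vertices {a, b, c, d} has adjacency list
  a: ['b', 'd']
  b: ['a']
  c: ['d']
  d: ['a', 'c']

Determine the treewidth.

A width-1 tree decomposition is:
Bags: B1 = {c, d}  B2 = {a, d}  B3 = {a, b}
Tree: B1–B2, B2–B3
The largest bag has 2 vertices, giving width 1; this decomposition certifies tw(G) ≤ 1. Any graph with an edge has treewidth ≥ 1, and G has the edge c–d. Therefore the treewidth is 1.

1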